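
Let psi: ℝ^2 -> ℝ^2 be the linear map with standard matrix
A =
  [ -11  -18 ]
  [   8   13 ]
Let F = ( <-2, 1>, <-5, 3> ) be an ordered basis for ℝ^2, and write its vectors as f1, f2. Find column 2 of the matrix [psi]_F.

<2, -1>

Compute psi(f2) = A f2 = <1, -1> in standard coordinates.
Then write this in F-coordinates: solve for y in y_1 f1 + y_2 f2 = <1, -1>.
This gives y = <2, -1>, which is column 2 of [psi]_F.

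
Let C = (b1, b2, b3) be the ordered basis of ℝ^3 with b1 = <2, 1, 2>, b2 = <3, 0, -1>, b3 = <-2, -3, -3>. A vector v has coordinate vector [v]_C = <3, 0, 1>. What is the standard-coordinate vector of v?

The coordinates say v = 3b1 + 0·b2 + b3; adding the scaled basis vectors gives <4, 0, 3>.

<4, 0, 3>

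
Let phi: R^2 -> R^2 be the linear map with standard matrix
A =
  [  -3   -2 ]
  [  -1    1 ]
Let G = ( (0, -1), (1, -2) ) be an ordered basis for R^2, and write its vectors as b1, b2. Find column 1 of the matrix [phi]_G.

(-3, 2)

Column 1 of [phi]_G is the G-coordinate vector of phi(b1).
In standard coordinates phi(b1) = A b1 = (2, -1).
Converting to G: (2, -1) = -3b1 + 2b2, so the coordinate vector is (-3, 2).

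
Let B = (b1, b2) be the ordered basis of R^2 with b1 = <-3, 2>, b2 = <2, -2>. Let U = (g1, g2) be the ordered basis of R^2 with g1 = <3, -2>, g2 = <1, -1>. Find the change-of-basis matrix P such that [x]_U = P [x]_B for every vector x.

Let M have columns bj and N have columns gj. Then for every x, N [x]_U = x = M [x]_B, so P = N^(-1) M.
Since det N = -1, N^(-1) has integer entries; multiplying gives P = [[-1, 0], [0, 2]].

[[-1, 0], [0, 2]]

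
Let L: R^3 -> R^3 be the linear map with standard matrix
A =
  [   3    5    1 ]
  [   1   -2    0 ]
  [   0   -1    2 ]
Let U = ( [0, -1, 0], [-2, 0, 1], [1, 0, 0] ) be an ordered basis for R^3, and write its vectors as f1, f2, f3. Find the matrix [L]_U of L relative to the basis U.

[[-2, 2, -1], [1, 2, 0], [-3, -1, 3]]

With P the matrix whose columns are f1, ..., f3, [L]_U = P^(-1) A P.
Column by column: L(f1) = A f1 = [-5, 2, 1]; its U-coordinates [-2, 1, -3] give column 1.
Continuing for each basis vector yields [L]_U = [[-2, 2, -1], [1, 2, 0], [-3, -1, 3]].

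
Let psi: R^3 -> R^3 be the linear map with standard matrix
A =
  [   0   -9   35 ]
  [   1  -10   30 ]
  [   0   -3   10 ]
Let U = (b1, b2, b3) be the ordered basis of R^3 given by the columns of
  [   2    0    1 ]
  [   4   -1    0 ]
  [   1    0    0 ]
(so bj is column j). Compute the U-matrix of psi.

[[-2, 3, 0], [0, 2, -1], [3, 3, 0]]

Let P have columns b1, ..., b3. Then [psi]_U = P^(-1) A P.
Here det P = 1, so P^(-1) is integer; computing A P first and then P^(-1)(A P) gives [[-2, 3, 0], [0, 2, -1], [3, 3, 0]].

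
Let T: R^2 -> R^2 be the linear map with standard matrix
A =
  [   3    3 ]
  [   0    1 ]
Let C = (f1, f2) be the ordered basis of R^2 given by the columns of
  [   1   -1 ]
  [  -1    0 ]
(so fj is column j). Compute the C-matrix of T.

Let P have columns f1, f2. Then [T]_C = P^(-1) A P.
Here det P = -1, so P^(-1) is integer; computing A P first and then P^(-1)(A P) gives [[1, 0], [1, 3]].

[[1, 0], [1, 3]]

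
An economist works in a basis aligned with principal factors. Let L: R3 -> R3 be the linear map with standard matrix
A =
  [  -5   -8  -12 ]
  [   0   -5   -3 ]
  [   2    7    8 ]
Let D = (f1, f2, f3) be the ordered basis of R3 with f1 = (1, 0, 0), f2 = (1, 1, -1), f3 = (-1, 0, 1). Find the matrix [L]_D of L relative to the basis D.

The j-th column of [L]_D is [L(fj)]_D.
L(f1) = A f1 = (-5, 0, 2) = -3f1 + 0·f2 + 2f3, so column 1 is (-3, 0, 2).
Repeating for f2, f3 and assembling the columns gives [[-3, 0, -1], [0, -2, -3], [2, -1, 3]].

[[-3, 0, -1], [0, -2, -3], [2, -1, 3]]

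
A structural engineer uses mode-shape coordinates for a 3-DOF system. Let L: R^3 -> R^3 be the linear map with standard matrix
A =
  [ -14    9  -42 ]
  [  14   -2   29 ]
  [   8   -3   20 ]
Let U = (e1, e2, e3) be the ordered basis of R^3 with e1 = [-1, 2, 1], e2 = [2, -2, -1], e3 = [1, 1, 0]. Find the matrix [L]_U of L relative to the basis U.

[[3, 1, 3], [-3, -1, -2], [-1, -1, 2]]

Let P have columns e1, ..., e3. Then [L]_U = P^(-1) A P.
Here det P = 1, so P^(-1) is integer; computing A P first and then P^(-1)(A P) gives [[3, 1, 3], [-3, -1, -2], [-1, -1, 2]].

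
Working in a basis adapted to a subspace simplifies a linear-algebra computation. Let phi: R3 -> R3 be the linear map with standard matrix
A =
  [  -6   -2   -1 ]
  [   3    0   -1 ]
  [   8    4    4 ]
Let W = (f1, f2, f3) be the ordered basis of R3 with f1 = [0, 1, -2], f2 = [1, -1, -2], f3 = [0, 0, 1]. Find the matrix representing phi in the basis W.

[[2, 3, -2], [0, -2, -1], [0, -2, -2]]

Let P have columns f1, ..., f3. Then [phi]_W = P^(-1) A P.
Here det P = -1, so P^(-1) is integer; computing A P first and then P^(-1)(A P) gives [[2, 3, -2], [0, -2, -1], [0, -2, -2]].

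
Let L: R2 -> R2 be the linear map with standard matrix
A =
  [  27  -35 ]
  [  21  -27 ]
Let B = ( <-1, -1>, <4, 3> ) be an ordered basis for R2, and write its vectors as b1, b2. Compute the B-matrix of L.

[[0, -3], [2, 0]]

With P the matrix whose columns are b1, b2, [L]_B = P^(-1) A P.
Column by column: L(b1) = A b1 = <8, 6>; its B-coordinates <0, 2> give column 1.
Continuing for each basis vector yields [L]_B = [[0, -3], [2, 0]].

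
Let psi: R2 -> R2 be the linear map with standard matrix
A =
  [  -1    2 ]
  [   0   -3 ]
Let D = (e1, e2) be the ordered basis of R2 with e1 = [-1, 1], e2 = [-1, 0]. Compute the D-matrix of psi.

[[-3, 0], [0, -1]]

The j-th column of [psi]_D is [psi(ej)]_D.
psi(e1) = A e1 = [3, -3] = -3e1 + 0·e2, so column 1 is [-3, 0].
Repeating for e2 and assembling the columns gives [[-3, 0], [0, -1]].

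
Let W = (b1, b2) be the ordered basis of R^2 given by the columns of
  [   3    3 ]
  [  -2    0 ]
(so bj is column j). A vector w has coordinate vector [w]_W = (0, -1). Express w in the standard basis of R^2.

(-3, 0)

The coordinates say w = 0·b1 - b2; adding the scaled basis vectors gives (-3, 0).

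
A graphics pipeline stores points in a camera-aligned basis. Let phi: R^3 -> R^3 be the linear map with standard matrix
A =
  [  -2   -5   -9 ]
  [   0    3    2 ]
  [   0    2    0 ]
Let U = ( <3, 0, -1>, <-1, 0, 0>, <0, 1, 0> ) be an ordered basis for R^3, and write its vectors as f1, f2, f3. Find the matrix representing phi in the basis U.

[[0, 0, -2], [-3, -2, -1], [-2, 0, 3]]

With P the matrix whose columns are f1, ..., f3, [phi]_U = P^(-1) A P.
Column by column: phi(f1) = A f1 = <3, -2, 0>; its U-coordinates <0, -3, -2> give column 1.
Continuing for each basis vector yields [phi]_U = [[0, 0, -2], [-3, -2, -1], [-2, 0, 3]].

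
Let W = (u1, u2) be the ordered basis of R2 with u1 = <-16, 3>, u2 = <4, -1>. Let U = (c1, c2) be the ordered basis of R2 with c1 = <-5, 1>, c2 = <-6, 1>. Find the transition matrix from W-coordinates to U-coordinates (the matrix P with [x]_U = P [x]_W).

Take x = uj: its W-coordinates are the j-th standard unit vector, so P e_j — column j of P — equals [uj]_U.
u1 = 2c1 + c2, giving column 1 = <2, 1>; repeating for each j gives P = [[2, -2], [1, 1]].

[[2, -2], [1, 1]]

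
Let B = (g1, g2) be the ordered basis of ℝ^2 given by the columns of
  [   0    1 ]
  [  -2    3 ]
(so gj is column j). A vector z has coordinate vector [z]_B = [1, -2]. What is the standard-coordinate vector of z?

The coordinates say z = g1 - 2g2; adding the scaled basis vectors gives [-2, -8].

[-2, -8]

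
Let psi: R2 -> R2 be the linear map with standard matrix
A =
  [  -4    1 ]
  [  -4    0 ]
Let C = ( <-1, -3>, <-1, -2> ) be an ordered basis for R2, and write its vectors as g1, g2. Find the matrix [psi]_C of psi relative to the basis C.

[[-2, 0], [1, -2]]

With P the matrix whose columns are g1, g2, [psi]_C = P^(-1) A P.
Column by column: psi(g1) = A g1 = <1, 4>; its C-coordinates <-2, 1> give column 1.
Continuing for each basis vector yields [psi]_C = [[-2, 0], [1, -2]].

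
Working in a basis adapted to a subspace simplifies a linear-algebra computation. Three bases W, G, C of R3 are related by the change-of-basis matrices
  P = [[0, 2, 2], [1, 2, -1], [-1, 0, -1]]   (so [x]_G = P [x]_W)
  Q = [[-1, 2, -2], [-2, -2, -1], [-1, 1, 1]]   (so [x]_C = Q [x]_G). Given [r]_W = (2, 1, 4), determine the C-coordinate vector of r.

(2, -14, -16)

Apply P to get G-coordinates (10, 0, -6), then Q to get C-coordinates.
The result is [r]_C = (2, -14, -16).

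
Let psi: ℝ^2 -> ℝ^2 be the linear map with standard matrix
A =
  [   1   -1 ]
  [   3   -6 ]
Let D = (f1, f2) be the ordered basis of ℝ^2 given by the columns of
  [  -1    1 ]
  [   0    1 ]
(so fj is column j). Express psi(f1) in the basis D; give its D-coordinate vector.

Column 1 of [psi]_D is the D-coordinate vector of psi(f1).
In standard coordinates psi(f1) = A f1 = (-1, -3).
Converting to D: (-1, -3) = -2f1 - 3f2, so the coordinate vector is (-2, -3).

(-2, -3)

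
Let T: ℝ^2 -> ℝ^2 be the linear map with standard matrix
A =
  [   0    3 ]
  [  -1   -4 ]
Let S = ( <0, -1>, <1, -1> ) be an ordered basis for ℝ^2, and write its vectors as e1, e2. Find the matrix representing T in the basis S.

[[-1, 0], [-3, -3]]

With P the matrix whose columns are e1, e2, [T]_S = P^(-1) A P.
Column by column: T(e1) = A e1 = <-3, 4>; its S-coordinates <-1, -3> give column 1.
Continuing for each basis vector yields [T]_S = [[-1, 0], [-3, -3]].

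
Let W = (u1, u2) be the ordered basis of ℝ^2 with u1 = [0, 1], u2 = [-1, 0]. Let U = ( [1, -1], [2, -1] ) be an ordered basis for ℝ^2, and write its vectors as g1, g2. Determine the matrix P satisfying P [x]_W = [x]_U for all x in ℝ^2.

[[-2, 1], [1, -1]]

Column j of P is [uj]_U, since P maps W-coordinates to U-coordinates.
Expressing u1 in U: u1 = -2g1 + g2, so column 1 of P is [-2, 1].
Doing the same for each uj gives P = [[-2, 1], [1, -1]].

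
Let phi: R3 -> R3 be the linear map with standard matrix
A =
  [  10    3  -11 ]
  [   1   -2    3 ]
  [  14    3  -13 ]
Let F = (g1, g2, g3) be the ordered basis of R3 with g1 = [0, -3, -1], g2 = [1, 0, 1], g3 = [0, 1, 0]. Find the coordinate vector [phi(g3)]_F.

Column 3 of [phi]_F is the F-coordinate vector of phi(g3).
In standard coordinates phi(g3) = A g3 = [3, -2, 3].
Converting to F: [3, -2, 3] = 0·g1 + 3g2 - 2g3, so the coordinate vector is [0, 3, -2].

[0, 3, -2]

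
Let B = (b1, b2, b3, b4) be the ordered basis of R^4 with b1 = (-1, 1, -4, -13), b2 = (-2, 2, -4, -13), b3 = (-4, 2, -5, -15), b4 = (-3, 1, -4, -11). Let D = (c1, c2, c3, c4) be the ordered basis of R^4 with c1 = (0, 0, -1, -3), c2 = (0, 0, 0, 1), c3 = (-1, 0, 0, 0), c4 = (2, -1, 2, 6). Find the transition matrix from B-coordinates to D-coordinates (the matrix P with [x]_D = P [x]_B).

[[2, 0, 1, 2], [-1, -1, 0, 1], [-1, -2, 0, 1], [-1, -2, -2, -1]]

Take x = bj: its B-coordinates are the j-th standard unit vector, so P e_j — column j of P — equals [bj]_D.
b1 = 2c1 - c2 - c3 - c4, giving column 1 = (2, -1, -1, -1); repeating for each j gives P = [[2, 0, 1, 2], [-1, -1, 0, 1], [-1, -2, 0, 1], [-1, -2, -2, -1]].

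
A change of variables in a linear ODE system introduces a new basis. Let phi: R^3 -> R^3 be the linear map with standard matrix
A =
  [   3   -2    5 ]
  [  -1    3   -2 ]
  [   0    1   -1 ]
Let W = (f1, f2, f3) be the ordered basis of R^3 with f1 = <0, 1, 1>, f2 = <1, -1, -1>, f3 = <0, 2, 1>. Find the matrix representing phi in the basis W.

The j-th column of [phi]_W is [phi(fj)]_W.
phi(f1) = A f1 = <3, 1, 0> = 2f1 + 3f2 + f3, so column 1 is <2, 3, 1>.
Repeating for f2, f3 and assembling the columns gives [[2, 2, -1], [3, 0, 1], [1, -2, 3]].

[[2, 2, -1], [3, 0, 1], [1, -2, 3]]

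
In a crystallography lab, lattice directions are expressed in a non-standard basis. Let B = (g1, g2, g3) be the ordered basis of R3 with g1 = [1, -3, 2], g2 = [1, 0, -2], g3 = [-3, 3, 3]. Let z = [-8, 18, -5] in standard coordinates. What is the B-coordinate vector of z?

[-3, 4, 3]

[z]_B is the unique c with M c = z, where M has columns g1, ..., g3.
Gaussian elimination on [M | z] yields c = (-3, 4, 3).
Check: -3g1 + 4g2 + 3g3 = [-8, 18, -5].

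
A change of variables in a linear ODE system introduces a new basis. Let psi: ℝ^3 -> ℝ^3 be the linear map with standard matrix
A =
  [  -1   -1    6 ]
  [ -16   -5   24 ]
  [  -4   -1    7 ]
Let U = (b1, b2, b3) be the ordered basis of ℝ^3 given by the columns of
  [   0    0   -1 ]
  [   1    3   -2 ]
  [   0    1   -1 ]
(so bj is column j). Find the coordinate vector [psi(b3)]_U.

<2, 2, 3>

Column 3 of [psi]_U is the U-coordinate vector of psi(b3).
In standard coordinates psi(b3) = A b3 = <-3, 2, -1>.
Converting to U: <-3, 2, -1> = 2b1 + 2b2 + 3b3, so the coordinate vector is <2, 2, 3>.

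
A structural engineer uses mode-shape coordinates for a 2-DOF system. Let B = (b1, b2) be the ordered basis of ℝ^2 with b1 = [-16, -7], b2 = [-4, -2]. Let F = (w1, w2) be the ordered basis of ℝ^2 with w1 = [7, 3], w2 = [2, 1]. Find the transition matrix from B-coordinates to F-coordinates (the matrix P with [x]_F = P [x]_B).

[[-2, 0], [-1, -2]]

Take x = bj: its B-coordinates are the j-th standard unit vector, so P e_j — column j of P — equals [bj]_F.
b1 = -2w1 - w2, giving column 1 = [-2, -1]; repeating for each j gives P = [[-2, 0], [-1, -2]].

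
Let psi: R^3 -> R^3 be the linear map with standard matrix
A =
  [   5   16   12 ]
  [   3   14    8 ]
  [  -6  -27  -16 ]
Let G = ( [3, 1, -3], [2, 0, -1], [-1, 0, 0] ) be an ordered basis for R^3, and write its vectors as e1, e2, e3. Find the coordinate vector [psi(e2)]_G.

[-2, 2, 0]

Column 2 of [psi]_G is the G-coordinate vector of psi(e2).
In standard coordinates psi(e2) = A e2 = [-2, -2, 4].
Converting to G: [-2, -2, 4] = -2e1 + 2e2 + 0·e3, so the coordinate vector is [-2, 2, 0].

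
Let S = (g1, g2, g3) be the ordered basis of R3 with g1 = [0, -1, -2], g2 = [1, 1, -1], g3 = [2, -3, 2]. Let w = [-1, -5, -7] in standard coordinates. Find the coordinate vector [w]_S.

We seek scalars with c_1 g1 + ... + c_3 g3 = w; equivalently solve M c = w where the columns of M are g1, ..., g3.
Row-reducing the augmented matrix [M | w] gives c = (4, -1, 0).
Check: 4g1 - g2 + 0·g3 = [-1, -5, -7].

[4, -1, 0]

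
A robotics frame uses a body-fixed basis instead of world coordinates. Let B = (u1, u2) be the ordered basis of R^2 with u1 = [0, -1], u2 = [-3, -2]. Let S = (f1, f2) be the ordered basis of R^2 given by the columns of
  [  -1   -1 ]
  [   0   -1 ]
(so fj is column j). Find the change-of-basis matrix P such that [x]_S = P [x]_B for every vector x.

[[-1, 1], [1, 2]]

Take x = uj: its B-coordinates are the j-th standard unit vector, so P e_j — column j of P — equals [uj]_S.
u1 = -f1 + f2, giving column 1 = [-1, 1]; repeating for each j gives P = [[-1, 1], [1, 2]].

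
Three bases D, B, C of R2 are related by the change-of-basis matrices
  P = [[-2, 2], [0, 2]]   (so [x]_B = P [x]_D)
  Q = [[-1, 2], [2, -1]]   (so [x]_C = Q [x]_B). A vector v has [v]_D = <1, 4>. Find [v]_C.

<10, 4>

First [v]_B = P [v]_D = <6, 8>.
Then [v]_C = Q [v]_B = <10, 4>.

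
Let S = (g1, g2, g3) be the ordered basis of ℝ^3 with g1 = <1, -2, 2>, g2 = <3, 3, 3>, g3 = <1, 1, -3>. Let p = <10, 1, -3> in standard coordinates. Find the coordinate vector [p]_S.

[p]_S is the unique c with M c = p, where M has columns g1, ..., g3.
Row-reducing the augmented matrix [M | p] gives c = (3, 1, 4).
Check: 3g1 + g2 + 4g3 = <10, 1, -3>.

<3, 1, 4>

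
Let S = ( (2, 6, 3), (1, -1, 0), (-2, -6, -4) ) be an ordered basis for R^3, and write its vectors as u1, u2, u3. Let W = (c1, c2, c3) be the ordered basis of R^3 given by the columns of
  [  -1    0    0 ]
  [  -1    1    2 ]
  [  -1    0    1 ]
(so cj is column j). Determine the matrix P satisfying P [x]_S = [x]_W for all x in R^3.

[[-2, -1, 2], [2, 0, 0], [1, -1, -2]]

Take x = uj: its S-coordinates are the j-th standard unit vector, so P e_j — column j of P — equals [uj]_W.
u1 = -2c1 + 2c2 + c3, giving column 1 = (-2, 2, 1); repeating for each j gives P = [[-2, -1, 2], [2, 0, 0], [1, -1, -2]].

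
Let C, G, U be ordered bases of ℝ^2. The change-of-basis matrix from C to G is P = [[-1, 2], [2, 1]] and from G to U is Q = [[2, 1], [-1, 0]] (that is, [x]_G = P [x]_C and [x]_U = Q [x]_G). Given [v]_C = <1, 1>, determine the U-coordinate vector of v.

<5, -1>

Apply P to get G-coordinates <1, 3>, then Q to get U-coordinates.
The result is [v]_U = <5, -1>.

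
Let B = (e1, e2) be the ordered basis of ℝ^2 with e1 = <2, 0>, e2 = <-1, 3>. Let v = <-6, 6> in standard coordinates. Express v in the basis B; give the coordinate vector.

<-2, 2>

[v]_B is the unique c with M c = v, where M has columns e1, e2.
System: 2c_1 - c_2 = -6, 0c_1 + 3c_2 = 6; solving gives c_1 = -2, c_2 = 2.
Check: -2e1 + 2e2 = <-6, 6>.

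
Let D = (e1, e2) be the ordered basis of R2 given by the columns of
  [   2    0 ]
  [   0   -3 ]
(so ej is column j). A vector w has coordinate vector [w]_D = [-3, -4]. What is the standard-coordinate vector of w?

[-6, 12]

The coordinates say w = -3e1 - 4e2; adding the scaled basis vectors gives [-6, 12].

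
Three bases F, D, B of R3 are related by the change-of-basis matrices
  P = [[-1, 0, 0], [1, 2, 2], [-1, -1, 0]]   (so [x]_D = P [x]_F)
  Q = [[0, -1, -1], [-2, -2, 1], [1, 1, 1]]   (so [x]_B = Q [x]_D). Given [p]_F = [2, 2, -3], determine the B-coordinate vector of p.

Apply P to get D-coordinates [-2, 0, -4], then Q to get B-coordinates.
The result is [p]_B = [4, 0, -6].

[4, 0, -6]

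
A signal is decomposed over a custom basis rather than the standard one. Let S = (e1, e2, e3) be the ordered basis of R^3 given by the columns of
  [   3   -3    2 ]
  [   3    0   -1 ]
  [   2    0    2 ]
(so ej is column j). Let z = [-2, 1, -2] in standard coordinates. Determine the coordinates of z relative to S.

Write z = c_1 e1 + ... + c_3 e3 and solve for the c_i.
Gaussian elimination on [M | z] yields c = (0, 0, -1).
Check: 0·e1 + 0·e2 - e3 = [-2, 1, -2].

[0, 0, -1]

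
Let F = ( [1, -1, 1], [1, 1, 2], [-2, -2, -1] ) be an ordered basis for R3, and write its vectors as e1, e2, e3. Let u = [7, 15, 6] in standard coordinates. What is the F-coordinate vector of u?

Write u = c_1 e1 + ... + c_3 e3 and solve for the c_i.
Row-reducing the augmented matrix [M | u] gives c = (-4, 3, -4).
Check: -4e1 + 3e2 - 4e3 = [7, 15, 6].

[-4, 3, -4]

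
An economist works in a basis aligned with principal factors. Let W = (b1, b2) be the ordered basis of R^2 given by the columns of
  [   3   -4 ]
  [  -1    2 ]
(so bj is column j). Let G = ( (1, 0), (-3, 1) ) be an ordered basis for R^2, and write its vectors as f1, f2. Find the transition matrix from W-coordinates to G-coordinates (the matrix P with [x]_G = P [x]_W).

Column j of P is [bj]_G, since P maps W-coordinates to G-coordinates.
Expressing b1 in G: b1 = 0·f1 - f2, so column 1 of P is (0, -1).
Doing the same for each bj gives P = [[0, 2], [-1, 2]].

[[0, 2], [-1, 2]]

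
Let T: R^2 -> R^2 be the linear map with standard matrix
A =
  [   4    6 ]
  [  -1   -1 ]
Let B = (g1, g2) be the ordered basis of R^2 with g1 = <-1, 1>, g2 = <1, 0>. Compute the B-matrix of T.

The j-th column of [T]_B is [T(gj)]_B.
T(g1) = A g1 = <2, 0> = 0·g1 + 2g2, so column 1 is <0, 2>.
Repeating for g2 and assembling the columns gives [[0, -1], [2, 3]].

[[0, -1], [2, 3]]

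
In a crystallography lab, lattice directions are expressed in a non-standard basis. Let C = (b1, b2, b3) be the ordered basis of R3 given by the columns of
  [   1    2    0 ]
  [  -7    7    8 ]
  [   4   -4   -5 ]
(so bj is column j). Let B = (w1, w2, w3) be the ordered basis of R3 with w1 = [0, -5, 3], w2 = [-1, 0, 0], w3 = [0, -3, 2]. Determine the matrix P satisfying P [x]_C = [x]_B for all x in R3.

[[2, -2, -1], [-1, -2, 0], [-1, 1, -1]]

Take x = bj: its C-coordinates are the j-th standard unit vector, so P e_j — column j of P — equals [bj]_B.
b1 = 2w1 - w2 - w3, giving column 1 = [2, -1, -1]; repeating for each j gives P = [[2, -2, -1], [-1, -2, 0], [-1, 1, -1]].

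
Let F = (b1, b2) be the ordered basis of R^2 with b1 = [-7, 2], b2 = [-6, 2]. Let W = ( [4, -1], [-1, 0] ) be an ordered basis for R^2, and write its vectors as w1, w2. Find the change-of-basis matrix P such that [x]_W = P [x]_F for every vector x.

Column j of P is [bj]_W, since P maps F-coordinates to W-coordinates.
Expressing b1 in W: b1 = -2w1 - w2, so column 1 of P is [-2, -1].
Doing the same for each bj gives P = [[-2, -2], [-1, -2]].

[[-2, -2], [-1, -2]]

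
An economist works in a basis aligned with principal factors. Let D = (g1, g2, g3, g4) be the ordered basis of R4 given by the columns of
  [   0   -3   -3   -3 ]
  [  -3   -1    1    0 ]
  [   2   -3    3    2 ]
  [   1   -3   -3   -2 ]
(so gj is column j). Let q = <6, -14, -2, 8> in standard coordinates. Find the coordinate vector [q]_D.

[q]_D is the unique c with M c = q, where M has columns g1, ..., g4.
Row-reducing the augmented matrix [M | q] gives c = (4, 1, -1, -2).
Check: 4g1 + g2 - g3 - 2g4 = <6, -14, -2, 8>.

<4, 1, -1, -2>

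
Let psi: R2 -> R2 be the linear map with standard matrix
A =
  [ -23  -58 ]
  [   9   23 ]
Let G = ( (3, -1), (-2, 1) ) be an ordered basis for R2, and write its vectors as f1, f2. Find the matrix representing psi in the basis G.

[[-3, -2], [1, 3]]

Let P have columns f1, f2. Then [psi]_G = P^(-1) A P.
Here det P = 1, so P^(-1) is integer; computing A P first and then P^(-1)(A P) gives [[-3, -2], [1, 3]].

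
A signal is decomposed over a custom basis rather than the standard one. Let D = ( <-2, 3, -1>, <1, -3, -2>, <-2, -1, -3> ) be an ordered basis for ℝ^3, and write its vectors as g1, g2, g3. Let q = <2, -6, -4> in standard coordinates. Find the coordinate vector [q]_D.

<0, 2, 0>

We seek scalars with c_1 g1 + ... + c_3 g3 = q; equivalently solve M c = q where the columns of M are g1, ..., g3.
Row-reducing the augmented matrix [M | q] gives c = (0, 2, 0).
Check: 0·g1 + 2g2 + 0·g3 = <2, -6, -4>.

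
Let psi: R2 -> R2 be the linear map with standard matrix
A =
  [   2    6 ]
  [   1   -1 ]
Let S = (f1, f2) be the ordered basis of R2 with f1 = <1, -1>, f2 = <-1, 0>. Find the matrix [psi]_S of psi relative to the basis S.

With P the matrix whose columns are f1, f2, [psi]_S = P^(-1) A P.
Column by column: psi(f1) = A f1 = <-4, 2>; its S-coordinates <-2, 2> give column 1.
Continuing for each basis vector yields [psi]_S = [[-2, 1], [2, 3]].

[[-2, 1], [2, 3]]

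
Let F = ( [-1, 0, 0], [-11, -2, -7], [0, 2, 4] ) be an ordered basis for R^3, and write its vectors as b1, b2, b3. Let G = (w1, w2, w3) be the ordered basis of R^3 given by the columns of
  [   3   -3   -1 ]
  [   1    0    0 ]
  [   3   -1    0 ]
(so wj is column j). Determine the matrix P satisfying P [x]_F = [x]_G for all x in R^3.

Column j of P is [bj]_G, since P maps F-coordinates to G-coordinates.
Expressing b1 in G: b1 = 0·w1 + 0·w2 + w3, so column 1 of P is [0, 0, 1].
Doing the same for each bj gives P = [[0, -2, 2], [0, 1, 2], [1, 2, 0]].

[[0, -2, 2], [0, 1, 2], [1, 2, 0]]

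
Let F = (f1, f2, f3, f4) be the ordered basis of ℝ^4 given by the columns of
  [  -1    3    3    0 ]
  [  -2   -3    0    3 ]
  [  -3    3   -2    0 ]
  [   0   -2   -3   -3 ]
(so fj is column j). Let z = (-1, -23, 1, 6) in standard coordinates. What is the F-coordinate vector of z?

(4, 3, -2, -2)

Write z = c_1 f1 + ... + c_4 f4 and solve for the c_i.
Row-reducing the augmented matrix [M | z] gives c = (4, 3, -2, -2).
Check: 4f1 + 3f2 - 2f3 - 2f4 = (-1, -23, 1, 6).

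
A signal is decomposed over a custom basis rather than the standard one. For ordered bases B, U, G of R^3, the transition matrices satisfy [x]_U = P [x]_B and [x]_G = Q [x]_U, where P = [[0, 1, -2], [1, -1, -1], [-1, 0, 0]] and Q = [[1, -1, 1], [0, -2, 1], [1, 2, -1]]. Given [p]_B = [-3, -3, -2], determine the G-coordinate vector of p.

First [p]_U = P [p]_B = [1, 2, 3].
Then [p]_G = Q [p]_U = [2, -1, 2].

[2, -1, 2]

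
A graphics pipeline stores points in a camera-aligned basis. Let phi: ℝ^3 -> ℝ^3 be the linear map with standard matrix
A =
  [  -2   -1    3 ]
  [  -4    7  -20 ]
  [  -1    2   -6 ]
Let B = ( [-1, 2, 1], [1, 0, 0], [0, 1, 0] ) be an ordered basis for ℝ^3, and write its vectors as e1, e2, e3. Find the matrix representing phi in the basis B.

The j-th column of [phi]_B is [phi(ej)]_B.
phi(e1) = A e1 = [3, -2, -1] = -e1 + 2e2 + 0·e3, so column 1 is [-1, 2, 0].
Repeating for e2, e3 and assembling the columns gives [[-1, -1, 2], [2, -3, 1], [0, -2, 3]].

[[-1, -1, 2], [2, -3, 1], [0, -2, 3]]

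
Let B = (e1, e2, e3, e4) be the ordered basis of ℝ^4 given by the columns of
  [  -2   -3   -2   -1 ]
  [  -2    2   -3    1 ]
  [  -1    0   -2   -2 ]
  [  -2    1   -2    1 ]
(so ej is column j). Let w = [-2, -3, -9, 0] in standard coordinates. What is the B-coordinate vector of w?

We seek scalars with c_1 e1 + ... + c_4 e4 = w; equivalently solve M c = w where the columns of M are e1, ..., e4.
Solving this 4x4 system gives c = (-1, -1, 2, 3).
Check: -e1 - e2 + 2e3 + 3e4 = [-2, -3, -9, 0].

[-1, -1, 2, 3]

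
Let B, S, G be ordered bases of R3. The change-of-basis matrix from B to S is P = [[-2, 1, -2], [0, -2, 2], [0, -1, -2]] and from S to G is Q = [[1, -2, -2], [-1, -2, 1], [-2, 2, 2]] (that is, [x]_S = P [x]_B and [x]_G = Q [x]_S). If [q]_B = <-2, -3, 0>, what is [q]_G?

<-17, -10, 16>

Composing the changes, [q]_G = Q P [q]_B.
Q P = [[-2, 7, -2], [2, 2, -4], [4, -8, 4]]; applying this to <-2, -3, 0> gives <-17, -10, 16>.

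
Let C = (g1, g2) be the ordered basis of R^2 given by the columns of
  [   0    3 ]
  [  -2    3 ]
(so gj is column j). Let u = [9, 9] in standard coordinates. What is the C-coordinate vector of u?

We seek scalars with c_1 g1 + c_2 g2 = u; equivalently solve M c = u where the columns of M are g1, g2.
System: 0c_1 + 3c_2 = 9, -2c_1 + 3c_2 = 9; solving gives c_1 = 0, c_2 = 3.
Check: 0·g1 + 3g2 = [9, 9].

[0, 3]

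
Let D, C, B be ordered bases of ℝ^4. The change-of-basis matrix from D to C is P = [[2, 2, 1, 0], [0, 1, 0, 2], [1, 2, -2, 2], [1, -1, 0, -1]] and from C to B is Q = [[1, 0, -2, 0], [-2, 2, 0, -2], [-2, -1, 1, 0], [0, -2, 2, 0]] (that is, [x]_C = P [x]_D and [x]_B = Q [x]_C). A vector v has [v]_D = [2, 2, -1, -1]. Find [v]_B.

[-5, -16, -8, 12]

Composing the changes, [v]_B = Q P [v]_D.
Q P = [[0, -2, 5, -4], [-6, 0, -2, 6], [-3, -3, -4, 0], [2, 2, -4, 0]]; applying this to [2, 2, -1, -1] gives [-5, -16, -8, 12].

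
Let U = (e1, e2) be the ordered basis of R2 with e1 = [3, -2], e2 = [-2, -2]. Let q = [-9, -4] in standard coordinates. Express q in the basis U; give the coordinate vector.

[-1, 3]

[q]_U is the unique c with M c = q, where M has columns e1, e2.
System: 3c_1 - 2c_2 = -9, -2c_1 - 2c_2 = -4; solving gives c_1 = -1, c_2 = 3.
Check: -e1 + 3e2 = [-9, -4].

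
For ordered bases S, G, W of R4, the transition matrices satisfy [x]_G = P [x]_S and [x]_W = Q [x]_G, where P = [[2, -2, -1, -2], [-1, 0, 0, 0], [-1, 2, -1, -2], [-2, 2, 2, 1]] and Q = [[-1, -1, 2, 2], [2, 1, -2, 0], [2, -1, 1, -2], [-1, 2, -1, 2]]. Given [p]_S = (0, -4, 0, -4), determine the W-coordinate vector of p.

(-40, 32, 56, -40)

Apply P to get G-coordinates (16, 0, 0, -12), then Q to get W-coordinates.
The result is [p]_W = (-40, 32, 56, -40).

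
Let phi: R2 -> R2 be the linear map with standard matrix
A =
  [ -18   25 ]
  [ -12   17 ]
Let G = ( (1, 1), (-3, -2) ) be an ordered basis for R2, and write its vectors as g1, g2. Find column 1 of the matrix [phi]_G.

Compute phi(g1) = A g1 = (7, 5) in standard coordinates.
Then write this in G-coordinates: solve for y in y_1 g1 + y_2 g2 = (7, 5).
This gives y = (1, -2), which is column 1 of [phi]_G.

(1, -2)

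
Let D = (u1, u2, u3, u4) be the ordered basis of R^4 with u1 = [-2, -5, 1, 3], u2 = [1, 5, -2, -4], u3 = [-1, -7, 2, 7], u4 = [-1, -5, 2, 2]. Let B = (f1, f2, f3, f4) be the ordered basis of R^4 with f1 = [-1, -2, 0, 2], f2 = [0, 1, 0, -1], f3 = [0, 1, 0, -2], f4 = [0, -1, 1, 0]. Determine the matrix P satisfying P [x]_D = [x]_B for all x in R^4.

Column j of P is [uj]_B, since P maps D-coordinates to B-coordinates.
Expressing u1 in B: u1 = 2f1 - f2 + f3 + f4, so column 1 of P is [2, -1, 1, 1].
Doing the same for each uj gives P = [[2, -1, 1, 1], [-1, 0, -1, -2], [1, 1, -2, 1], [1, -2, 2, 2]].

[[2, -1, 1, 1], [-1, 0, -1, -2], [1, 1, -2, 1], [1, -2, 2, 2]]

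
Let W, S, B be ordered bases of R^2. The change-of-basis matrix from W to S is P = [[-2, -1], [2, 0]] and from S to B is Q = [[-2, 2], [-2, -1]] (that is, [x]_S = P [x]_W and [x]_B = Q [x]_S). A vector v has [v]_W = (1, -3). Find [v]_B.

Composing the changes, [v]_B = Q P [v]_W.
Q P = [[8, 2], [2, 2]]; applying this to (1, -3) gives (2, -4).

(2, -4)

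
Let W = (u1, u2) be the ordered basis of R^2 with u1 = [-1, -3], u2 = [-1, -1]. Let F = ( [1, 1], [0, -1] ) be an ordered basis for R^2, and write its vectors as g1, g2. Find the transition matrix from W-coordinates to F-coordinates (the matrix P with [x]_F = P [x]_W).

Let M have columns uj and N have columns gj. Then for every x, N [x]_F = x = M [x]_W, so P = N^(-1) M.
Since det N = -1, N^(-1) has integer entries; multiplying gives P = [[-1, -1], [2, 0]].

[[-1, -1], [2, 0]]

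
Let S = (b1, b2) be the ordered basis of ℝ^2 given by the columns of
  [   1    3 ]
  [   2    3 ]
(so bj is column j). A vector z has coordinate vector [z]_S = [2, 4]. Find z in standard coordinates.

[14, 16]

By definition z = 2b1 + 4b2.
Summing componentwise gives [14, 16].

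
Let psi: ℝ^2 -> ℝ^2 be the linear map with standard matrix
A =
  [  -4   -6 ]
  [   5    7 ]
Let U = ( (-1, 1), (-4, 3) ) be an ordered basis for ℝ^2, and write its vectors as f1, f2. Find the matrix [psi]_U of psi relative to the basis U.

With P the matrix whose columns are f1, f2, [psi]_U = P^(-1) A P.
Column by column: psi(f1) = A f1 = (-2, 2); its U-coordinates (2, 0) give column 1.
Continuing for each basis vector yields [psi]_U = [[2, -2], [0, 1]].

[[2, -2], [0, 1]]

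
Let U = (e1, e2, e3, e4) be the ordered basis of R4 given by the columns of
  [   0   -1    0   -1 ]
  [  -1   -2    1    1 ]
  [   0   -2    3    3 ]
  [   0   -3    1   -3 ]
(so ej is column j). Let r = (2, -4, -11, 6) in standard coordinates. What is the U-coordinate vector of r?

(-1, 1, 0, -3)

Write r = c_1 e1 + ... + c_4 e4 and solve for the c_i.
Gaussian elimination on [M | r] yields c = (-1, 1, 0, -3).
Check: -e1 + e2 + 0·e3 - 3e4 = (2, -4, -11, 6).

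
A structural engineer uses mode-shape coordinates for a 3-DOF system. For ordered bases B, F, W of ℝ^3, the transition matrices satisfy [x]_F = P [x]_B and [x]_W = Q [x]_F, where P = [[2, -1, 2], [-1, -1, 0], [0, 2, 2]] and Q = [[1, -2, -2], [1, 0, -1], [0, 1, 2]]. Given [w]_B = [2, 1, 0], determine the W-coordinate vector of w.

Apply P to get F-coordinates [3, -3, 2], then Q to get W-coordinates.
The result is [w]_W = [5, 1, 1].

[5, 1, 1]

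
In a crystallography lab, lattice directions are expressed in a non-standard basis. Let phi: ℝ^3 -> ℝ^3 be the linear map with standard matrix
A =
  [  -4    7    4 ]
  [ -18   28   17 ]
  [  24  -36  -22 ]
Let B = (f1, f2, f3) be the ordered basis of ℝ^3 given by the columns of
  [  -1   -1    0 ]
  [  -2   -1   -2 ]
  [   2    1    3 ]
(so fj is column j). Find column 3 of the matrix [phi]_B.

Compute phi(f3) = A f3 = [-2, -5, 6] in standard coordinates.
Then write this in B-coordinates: solve for y in y_1 f1 + ... + y_3 f3 = [-2, -5, 6].
This gives y = [1, 1, 1], which is column 3 of [phi]_B.

[1, 1, 1]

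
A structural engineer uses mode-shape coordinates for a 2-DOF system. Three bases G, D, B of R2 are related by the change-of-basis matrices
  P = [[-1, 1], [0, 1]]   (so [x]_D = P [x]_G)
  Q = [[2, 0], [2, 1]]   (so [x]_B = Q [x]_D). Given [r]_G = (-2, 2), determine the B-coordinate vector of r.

(8, 10)

First [r]_D = P [r]_G = (4, 2).
Then [r]_B = Q [r]_D = (8, 10).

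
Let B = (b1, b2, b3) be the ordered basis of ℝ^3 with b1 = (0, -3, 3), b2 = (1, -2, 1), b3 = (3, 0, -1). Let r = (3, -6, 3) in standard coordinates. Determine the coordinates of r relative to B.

(0, 3, 0)

Write r = c_1 b1 + ... + c_3 b3 and solve for the c_i.
Row-reducing the augmented matrix [M | r] gives c = (0, 3, 0).
Check: 0·b1 + 3b2 + 0·b3 = (3, -6, 3).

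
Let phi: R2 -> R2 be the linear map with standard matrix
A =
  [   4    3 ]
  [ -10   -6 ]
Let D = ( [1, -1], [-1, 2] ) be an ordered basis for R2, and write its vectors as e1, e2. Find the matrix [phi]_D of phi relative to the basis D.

The j-th column of [phi]_D is [phi(ej)]_D.
phi(e1) = A e1 = [1, -4] = -2e1 - 3e2, so column 1 is [-2, -3].
Repeating for e2 and assembling the columns gives [[-2, 2], [-3, 0]].

[[-2, 2], [-3, 0]]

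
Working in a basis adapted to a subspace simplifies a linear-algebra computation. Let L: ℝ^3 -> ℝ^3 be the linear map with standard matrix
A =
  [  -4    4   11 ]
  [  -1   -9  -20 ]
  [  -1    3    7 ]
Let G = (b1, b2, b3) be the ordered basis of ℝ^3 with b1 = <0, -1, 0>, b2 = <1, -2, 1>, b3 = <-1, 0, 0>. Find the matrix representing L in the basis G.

[[-3, 3, -3], [-3, 0, 1], [1, 1, -3]]

With P the matrix whose columns are b1, ..., b3, [L]_G = P^(-1) A P.
Column by column: L(b1) = A b1 = <-4, 9, -3>; its G-coordinates <-3, -3, 1> give column 1.
Continuing for each basis vector yields [L]_G = [[-3, 3, -3], [-3, 0, 1], [1, 1, -3]].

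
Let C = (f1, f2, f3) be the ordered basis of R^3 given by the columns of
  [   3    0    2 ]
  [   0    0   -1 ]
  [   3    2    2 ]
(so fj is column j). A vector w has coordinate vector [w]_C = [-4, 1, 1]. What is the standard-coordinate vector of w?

The coordinates say w = -4f1 + f2 + f3; adding the scaled basis vectors gives [-10, -1, -8].

[-10, -1, -8]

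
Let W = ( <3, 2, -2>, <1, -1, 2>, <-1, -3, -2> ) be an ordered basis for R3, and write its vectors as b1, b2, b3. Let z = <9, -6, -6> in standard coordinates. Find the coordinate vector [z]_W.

We seek scalars with c_1 b1 + ... + c_3 b3 = z; equivalently solve M c = z where the columns of M are b1, ..., b3.
Solving this 3x3 system gives c = (3, 3, 3).
Check: 3b1 + 3b2 + 3b3 = <9, -6, -6>.

<3, 3, 3>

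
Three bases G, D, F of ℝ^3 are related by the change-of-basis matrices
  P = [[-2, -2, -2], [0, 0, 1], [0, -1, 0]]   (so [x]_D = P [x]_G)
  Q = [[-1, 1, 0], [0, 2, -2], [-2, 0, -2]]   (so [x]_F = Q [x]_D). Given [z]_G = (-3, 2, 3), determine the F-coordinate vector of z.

Apply P to get D-coordinates (-4, 3, -2), then Q to get F-coordinates.
The result is [z]_F = (7, 10, 12).

(7, 10, 12)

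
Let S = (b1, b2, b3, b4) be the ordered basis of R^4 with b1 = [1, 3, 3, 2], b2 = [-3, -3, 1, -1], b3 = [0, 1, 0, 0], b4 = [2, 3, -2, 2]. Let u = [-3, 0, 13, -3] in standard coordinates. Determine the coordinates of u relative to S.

[2, -1, 3, -4]

Write u = c_1 b1 + ... + c_4 b4 and solve for the c_i.
Row-reducing the augmented matrix [M | u] gives c = (2, -1, 3, -4).
Check: 2b1 - b2 + 3b3 - 4b4 = [-3, 0, 13, -3].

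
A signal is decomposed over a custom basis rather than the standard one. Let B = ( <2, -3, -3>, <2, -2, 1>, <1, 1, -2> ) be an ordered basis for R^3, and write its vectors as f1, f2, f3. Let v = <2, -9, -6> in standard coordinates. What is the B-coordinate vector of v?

[v]_B is the unique c with M c = v, where M has columns f1, ..., f3.
Gaussian elimination on [M | v] yields c = (3, -1, -2).
Check: 3f1 - f2 - 2f3 = <2, -9, -6>.

<3, -1, -2>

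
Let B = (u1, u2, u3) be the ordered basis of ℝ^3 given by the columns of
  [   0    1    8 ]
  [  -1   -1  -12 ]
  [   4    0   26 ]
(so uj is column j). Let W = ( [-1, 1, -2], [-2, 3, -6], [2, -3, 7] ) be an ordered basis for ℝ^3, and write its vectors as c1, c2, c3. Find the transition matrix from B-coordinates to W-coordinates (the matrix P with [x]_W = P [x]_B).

[[2, -1, 0], [1, -2, -2], [2, -2, 2]]

Take x = uj: its B-coordinates are the j-th standard unit vector, so P e_j — column j of P — equals [uj]_W.
u1 = 2c1 + c2 + 2c3, giving column 1 = [2, 1, 2]; repeating for each j gives P = [[2, -1, 0], [1, -2, -2], [2, -2, 2]].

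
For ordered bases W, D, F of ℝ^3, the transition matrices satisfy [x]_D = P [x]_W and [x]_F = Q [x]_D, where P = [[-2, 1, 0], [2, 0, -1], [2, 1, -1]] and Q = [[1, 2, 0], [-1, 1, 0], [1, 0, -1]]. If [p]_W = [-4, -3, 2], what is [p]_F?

[-15, -15, 18]

Apply P to get D-coordinates [5, -10, -13], then Q to get F-coordinates.
The result is [p]_F = [-15, -15, 18].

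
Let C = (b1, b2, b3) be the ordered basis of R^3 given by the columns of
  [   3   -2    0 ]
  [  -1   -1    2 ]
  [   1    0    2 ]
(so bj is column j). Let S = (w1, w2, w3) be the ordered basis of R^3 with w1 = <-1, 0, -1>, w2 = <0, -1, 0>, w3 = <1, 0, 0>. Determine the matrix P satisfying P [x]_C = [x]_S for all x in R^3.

Let M have columns bj and N have columns wj. Then for every x, N [x]_S = x = M [x]_C, so P = N^(-1) M.
Since det N = -1, N^(-1) has integer entries; multiplying gives P = [[-1, 0, -2], [1, 1, -2], [2, -2, -2]].

[[-1, 0, -2], [1, 1, -2], [2, -2, -2]]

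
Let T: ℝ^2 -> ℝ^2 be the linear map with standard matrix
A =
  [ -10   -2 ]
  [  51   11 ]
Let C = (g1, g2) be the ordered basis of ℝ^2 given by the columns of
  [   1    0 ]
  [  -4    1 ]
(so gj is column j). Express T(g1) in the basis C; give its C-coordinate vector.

[-2, -1]

Compute T(g1) = A g1 = [-2, 7] in standard coordinates.
Then write this in C-coordinates: solve for y in y_1 g1 + y_2 g2 = [-2, 7].
This gives y = [-2, -1], which is column 1 of [T]_C.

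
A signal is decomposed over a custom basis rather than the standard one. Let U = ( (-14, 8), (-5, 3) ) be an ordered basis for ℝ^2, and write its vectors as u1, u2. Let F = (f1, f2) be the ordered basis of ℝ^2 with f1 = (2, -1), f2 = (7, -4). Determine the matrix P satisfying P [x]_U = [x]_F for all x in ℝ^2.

Let M have columns uj and N have columns fj. Then for every x, N [x]_F = x = M [x]_U, so P = N^(-1) M.
Since det N = -1, N^(-1) has integer entries; multiplying gives P = [[0, 1], [-2, -1]].

[[0, 1], [-2, -1]]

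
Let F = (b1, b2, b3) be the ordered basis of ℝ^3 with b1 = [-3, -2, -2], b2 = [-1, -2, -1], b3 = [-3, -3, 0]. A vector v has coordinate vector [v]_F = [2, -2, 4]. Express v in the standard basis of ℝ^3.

[-16, -12, -2]

The coordinates say v = 2b1 - 2b2 + 4b3; adding the scaled basis vectors gives [-16, -12, -2].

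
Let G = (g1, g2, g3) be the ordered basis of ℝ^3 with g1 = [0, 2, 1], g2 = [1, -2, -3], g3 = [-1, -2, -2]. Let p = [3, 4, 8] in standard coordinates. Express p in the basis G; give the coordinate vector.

[-3, -1, -4]

We seek scalars with c_1 g1 + ... + c_3 g3 = p; equivalently solve M c = p where the columns of M are g1, ..., g3.
Solving this 3x3 system gives c = (-3, -1, -4).
Check: -3g1 - g2 - 4g3 = [3, 4, 8].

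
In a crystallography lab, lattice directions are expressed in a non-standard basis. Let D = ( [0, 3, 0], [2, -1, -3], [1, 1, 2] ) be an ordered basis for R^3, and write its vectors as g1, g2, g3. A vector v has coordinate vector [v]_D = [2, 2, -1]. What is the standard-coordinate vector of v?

By definition v = 2g1 + 2g2 - g3.
Summing componentwise gives [3, 3, -8].

[3, 3, -8]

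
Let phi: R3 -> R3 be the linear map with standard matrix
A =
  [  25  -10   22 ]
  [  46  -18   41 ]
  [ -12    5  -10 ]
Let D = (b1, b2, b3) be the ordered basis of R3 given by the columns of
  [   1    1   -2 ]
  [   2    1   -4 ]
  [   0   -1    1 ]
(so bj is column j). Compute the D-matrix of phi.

[[1, -2, 3], [0, -1, 3], [-2, 2, -3]]

With P the matrix whose columns are b1, ..., b3, [phi]_D = P^(-1) A P.
Column by column: phi(b1) = A b1 = [5, 10, -2]; its D-coordinates [1, 0, -2] give column 1.
Continuing for each basis vector yields [phi]_D = [[1, -2, 3], [0, -1, 3], [-2, 2, -3]].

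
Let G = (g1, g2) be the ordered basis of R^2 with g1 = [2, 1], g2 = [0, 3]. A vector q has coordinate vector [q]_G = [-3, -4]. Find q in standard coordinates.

By definition q = -3g1 - 4g2.
Summing componentwise gives [-6, -15].

[-6, -15]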